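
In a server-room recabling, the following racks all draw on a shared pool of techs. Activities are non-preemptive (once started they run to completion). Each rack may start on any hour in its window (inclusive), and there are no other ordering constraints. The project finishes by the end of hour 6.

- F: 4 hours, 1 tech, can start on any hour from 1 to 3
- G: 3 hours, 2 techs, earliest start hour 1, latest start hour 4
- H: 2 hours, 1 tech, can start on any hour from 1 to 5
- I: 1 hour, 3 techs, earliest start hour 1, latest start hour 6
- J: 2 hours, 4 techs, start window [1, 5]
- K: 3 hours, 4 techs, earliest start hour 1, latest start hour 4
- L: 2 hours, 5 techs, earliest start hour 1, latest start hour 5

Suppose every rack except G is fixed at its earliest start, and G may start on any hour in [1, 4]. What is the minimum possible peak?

18

G@1: h1:20  h2:17  h3:7  h4:1  h5:0  h6:0 → peak 20
G@2: h1:18  h2:17  h3:7  h4:3  h5:0  h6:0 → peak 18
G@3: h1:18  h2:15  h3:7  h4:3  h5:2  h6:0 → peak 18
G@4: h1:18  h2:15  h3:5  h4:3  h5:2  h6:2 → peak 18
Best is G@2, peak 18.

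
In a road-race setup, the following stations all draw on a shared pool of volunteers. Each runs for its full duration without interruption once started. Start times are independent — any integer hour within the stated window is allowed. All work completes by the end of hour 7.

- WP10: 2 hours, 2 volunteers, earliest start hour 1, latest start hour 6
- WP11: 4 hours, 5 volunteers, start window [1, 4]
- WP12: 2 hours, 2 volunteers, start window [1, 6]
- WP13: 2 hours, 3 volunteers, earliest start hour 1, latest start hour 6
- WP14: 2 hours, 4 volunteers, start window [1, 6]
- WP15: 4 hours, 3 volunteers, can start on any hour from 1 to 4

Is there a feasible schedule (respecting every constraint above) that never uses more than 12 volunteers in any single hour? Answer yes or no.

Schedule WP10@1, WP11@1, WP12@1, WP13@5, WP14@5, WP15@3: h1:9  h2:9  h3:8  h4:8  h5:10  h6:10  h7:0 — peak 10 ≤ 12.

yes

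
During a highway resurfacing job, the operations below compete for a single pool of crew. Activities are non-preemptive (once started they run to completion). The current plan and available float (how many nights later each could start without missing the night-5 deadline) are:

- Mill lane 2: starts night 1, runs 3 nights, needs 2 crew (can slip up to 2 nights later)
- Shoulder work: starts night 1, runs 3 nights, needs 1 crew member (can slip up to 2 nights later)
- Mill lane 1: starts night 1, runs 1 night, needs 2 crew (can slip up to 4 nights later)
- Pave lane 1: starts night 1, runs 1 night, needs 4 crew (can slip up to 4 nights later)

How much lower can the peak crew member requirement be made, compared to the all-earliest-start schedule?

5

Early-start peak: n1:9  n2:3  n3:3  n4:0  n5:0 ⇒ 9.
Leveled (Mill lane 2@1, Shoulder work@1, Mill lane 1@4, Pave lane 1@5): n1:3  n2:3  n3:3  n4:2  n5:4 ⇒ 4.
Reduction 9 − 4 = 5.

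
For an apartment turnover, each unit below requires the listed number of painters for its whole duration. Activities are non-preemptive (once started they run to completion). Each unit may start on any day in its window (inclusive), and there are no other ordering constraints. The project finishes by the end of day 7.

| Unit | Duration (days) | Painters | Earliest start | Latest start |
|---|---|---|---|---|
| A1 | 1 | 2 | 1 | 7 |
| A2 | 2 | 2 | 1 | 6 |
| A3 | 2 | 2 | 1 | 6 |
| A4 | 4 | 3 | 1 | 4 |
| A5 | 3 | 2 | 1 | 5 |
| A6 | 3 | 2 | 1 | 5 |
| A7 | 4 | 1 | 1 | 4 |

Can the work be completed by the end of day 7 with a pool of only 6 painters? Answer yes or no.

yes

Schedule A1@1, A2@1, A3@1, A4@3, A5@2, A6@5, A7@3: d1:6  d2:6  d3:6  d4:6  d5:6  d6:6  d7:2 — peak 6 ≤ 6.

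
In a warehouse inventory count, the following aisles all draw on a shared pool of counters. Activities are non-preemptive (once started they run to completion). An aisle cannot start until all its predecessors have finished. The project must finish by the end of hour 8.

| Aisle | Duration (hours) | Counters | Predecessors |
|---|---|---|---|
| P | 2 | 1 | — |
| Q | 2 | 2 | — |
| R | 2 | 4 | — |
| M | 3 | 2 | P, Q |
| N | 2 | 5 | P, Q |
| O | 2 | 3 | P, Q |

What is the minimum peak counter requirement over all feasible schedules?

Early-start (P@1, Q@1, R@1, M@3, N@3, O@3) gives peak 10: h1:7  h2:7  h3:10  h4:10  h5:2  h6:0  h7:0  h8:0.
Shift R→3, N→7, O→5.
Schedule P@1, Q@1, R@3, M@3, N@7, O@5: h1:3  h2:3  h3:6  h4:6  h5:5  h6:3  h7:5  h8:5 — peak 6.

6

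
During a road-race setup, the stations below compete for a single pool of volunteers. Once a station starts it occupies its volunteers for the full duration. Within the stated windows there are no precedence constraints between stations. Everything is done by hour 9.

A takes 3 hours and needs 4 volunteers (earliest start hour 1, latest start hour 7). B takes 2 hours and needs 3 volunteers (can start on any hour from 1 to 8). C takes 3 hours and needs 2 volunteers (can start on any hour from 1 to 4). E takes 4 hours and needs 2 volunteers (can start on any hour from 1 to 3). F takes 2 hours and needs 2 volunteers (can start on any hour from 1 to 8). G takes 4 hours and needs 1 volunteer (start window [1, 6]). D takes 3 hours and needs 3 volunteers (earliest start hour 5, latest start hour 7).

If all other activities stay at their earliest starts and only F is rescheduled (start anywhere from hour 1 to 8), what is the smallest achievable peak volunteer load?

F@1: h1:14  h2:14  h3:9  h4:3  h5:3  h6:3  h7:3  h8:0  h9:0 → peak 14
F@2: h1:12  h2:14  h3:11  h4:3  h5:3  h6:3  h7:3  h8:0  h9:0 → peak 14
F@3: h1:12  h2:12  h3:11  h4:5  h5:3  h6:3  h7:3  h8:0  h9:0 → peak 12
F@4: h1:12  h2:12  h3:9  h4:5  h5:5  h6:3  h7:3  h8:0  h9:0 → peak 12
F@5: h1:12  h2:12  h3:9  h4:3  h5:5  h6:5  h7:3  h8:0  h9:0 → peak 12
F@6: h1:12  h2:12  h3:9  h4:3  h5:3  h6:5  h7:5  h8:0  h9:0 → peak 12
F@7: h1:12  h2:12  h3:9  h4:3  h5:3  h6:3  h7:5  h8:2  h9:0 → peak 12
F@8: h1:12  h2:12  h3:9  h4:3  h5:3  h6:3  h7:3  h8:2  h9:2 → peak 12
Best is F@3, peak 12.

12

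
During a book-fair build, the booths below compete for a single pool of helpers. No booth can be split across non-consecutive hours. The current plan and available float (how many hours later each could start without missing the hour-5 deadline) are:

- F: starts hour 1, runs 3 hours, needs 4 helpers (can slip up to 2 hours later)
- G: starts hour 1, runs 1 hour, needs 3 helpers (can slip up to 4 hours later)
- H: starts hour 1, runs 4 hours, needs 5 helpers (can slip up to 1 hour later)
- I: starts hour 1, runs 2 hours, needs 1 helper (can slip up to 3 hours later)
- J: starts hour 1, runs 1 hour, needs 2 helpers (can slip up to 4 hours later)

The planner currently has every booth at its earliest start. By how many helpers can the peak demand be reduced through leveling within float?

Early-start peak: h1:15  h2:10  h3:9  h4:5  h5:0 ⇒ 15.
Leveled (F@1, G@1, H@2, I@4, J@1): h1:9  h2:9  h3:9  h4:6  h5:6 ⇒ 9.
Reduction 15 − 9 = 6.

6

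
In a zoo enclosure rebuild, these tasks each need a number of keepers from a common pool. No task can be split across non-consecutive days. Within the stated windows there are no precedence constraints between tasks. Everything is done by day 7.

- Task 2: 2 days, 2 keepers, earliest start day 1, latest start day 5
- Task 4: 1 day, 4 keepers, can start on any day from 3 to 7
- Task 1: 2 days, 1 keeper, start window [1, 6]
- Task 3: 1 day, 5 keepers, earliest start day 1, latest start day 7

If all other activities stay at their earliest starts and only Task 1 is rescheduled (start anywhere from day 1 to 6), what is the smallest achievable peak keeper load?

7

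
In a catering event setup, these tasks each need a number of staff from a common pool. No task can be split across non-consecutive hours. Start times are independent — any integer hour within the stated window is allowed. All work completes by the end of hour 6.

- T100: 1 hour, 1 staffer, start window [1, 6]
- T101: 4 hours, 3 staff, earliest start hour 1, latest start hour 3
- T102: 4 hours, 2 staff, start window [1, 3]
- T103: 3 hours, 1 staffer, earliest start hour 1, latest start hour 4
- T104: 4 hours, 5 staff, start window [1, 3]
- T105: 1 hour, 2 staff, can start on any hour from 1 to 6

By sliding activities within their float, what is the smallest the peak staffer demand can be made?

11

Early-start (T100@1, T101@1, T102@1, T103@1, T104@1, T105@1) gives peak 14: h1:14  h2:11  h3:11  h4:10  h5:0  h6:0.
Shift T104→2.
Schedule T100@1, T101@1, T102@1, T103@1, T104@2, T105@1: h1:9  h2:11  h3:11  h4:10  h5:5  h6:0 — peak 11.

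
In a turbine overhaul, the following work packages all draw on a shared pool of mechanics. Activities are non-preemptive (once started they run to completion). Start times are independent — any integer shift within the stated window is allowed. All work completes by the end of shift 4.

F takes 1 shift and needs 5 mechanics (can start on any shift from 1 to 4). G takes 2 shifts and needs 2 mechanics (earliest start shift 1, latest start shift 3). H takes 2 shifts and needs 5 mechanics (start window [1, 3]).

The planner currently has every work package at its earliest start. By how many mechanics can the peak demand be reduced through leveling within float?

5

Early-start peak: s1:12  s2:7  s3:0  s4:0 ⇒ 12.
Leveled (F@1, G@1, H@2): s1:7  s2:7  s3:5  s4:0 ⇒ 7.
Reduction 12 − 7 = 5.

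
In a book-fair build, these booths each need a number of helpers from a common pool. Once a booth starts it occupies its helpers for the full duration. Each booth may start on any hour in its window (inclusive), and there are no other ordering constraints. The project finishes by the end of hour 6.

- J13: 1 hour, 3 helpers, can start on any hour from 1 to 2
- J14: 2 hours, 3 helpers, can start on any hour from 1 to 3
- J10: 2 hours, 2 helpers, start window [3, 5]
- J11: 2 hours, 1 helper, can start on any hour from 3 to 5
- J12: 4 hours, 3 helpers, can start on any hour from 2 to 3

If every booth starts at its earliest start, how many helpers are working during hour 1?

6

At early start, hour 1 has: J13, J14.
Demand: 3 + 3 = 6.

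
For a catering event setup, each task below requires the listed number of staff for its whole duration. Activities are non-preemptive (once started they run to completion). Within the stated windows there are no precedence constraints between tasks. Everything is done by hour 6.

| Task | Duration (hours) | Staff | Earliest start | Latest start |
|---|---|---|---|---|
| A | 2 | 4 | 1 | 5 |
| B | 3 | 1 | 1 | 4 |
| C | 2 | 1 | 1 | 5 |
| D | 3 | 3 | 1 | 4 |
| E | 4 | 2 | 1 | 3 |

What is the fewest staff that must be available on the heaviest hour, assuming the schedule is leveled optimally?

6

Early-start (A@1, B@1, C@1, D@1, E@1) gives peak 11: h1:11  h2:11  h3:6  h4:2  h5:0  h6:0.
Shift D→3, E→3.
Schedule A@1, B@1, C@1, D@3, E@3: h1:6  h2:6  h3:6  h4:5  h5:5  h6:2 — peak 6.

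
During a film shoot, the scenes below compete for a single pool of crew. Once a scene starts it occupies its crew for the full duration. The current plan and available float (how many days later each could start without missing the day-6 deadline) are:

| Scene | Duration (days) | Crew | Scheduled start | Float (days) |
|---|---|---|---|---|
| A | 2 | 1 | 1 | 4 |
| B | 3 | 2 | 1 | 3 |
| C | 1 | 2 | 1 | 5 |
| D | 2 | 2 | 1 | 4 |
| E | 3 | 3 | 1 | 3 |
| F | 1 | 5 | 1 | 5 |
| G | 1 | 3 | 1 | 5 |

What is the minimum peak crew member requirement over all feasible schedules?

Early-start (A@1, B@1, C@1, D@1, E@1, F@1, G@1) gives peak 18: d1:18  d2:8  d3:5  d4:0  d5:0  d6:0.
Shift D→4, E→2, F→6, G→5.
Schedule A@1, B@1, C@1, D@4, E@2, F@6, G@5: d1:5  d2:6  d3:5  d4:5  d5:5  d6:5 — peak 6.
Total crew member-days = 31 over 6 days ⇒ peak ≥ ⌈31/6⌉ = 6, so 6 is optimal.

6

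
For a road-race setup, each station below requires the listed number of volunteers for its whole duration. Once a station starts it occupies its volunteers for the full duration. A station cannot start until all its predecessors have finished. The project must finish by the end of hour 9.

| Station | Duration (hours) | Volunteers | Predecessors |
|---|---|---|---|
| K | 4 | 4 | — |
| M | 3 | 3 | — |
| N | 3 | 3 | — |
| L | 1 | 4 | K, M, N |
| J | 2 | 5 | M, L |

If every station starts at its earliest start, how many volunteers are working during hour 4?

4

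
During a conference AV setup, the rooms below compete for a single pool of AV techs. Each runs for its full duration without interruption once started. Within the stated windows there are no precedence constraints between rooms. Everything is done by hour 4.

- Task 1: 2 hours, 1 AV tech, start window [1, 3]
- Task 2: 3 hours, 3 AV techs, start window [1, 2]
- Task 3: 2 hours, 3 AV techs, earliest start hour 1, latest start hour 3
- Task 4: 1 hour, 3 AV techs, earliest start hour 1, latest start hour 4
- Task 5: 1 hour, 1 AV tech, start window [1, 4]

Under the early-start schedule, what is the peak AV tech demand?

11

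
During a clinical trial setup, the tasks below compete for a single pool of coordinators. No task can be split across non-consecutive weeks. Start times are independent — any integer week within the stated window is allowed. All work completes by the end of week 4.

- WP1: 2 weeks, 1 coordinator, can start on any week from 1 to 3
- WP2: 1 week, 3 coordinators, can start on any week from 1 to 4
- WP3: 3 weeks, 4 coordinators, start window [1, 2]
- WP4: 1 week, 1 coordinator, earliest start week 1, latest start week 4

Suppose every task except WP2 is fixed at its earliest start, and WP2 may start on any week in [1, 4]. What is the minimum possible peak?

6

WP2@1: w1:9  w2:5  w3:4  w4:0 → peak 9
WP2@2: w1:6  w2:8  w3:4  w4:0 → peak 8
WP2@3: w1:6  w2:5  w3:7  w4:0 → peak 7
WP2@4: w1:6  w2:5  w3:4  w4:3 → peak 6
Best is WP2@4, peak 6.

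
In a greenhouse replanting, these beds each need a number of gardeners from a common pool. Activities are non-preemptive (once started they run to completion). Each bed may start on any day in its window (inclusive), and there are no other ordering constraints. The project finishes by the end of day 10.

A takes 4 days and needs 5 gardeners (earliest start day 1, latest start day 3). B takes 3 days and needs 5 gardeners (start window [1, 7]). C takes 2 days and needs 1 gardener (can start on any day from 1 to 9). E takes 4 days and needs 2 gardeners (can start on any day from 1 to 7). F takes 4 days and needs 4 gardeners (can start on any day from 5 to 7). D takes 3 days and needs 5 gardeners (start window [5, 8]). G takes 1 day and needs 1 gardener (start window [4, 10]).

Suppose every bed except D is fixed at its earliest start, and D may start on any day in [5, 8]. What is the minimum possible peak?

13

D@5: d1:13  d2:13  d3:12  d4:8  d5:9  d6:9  d7:9  d8:4  d9:0  d10:0 → peak 13
D@6: d1:13  d2:13  d3:12  d4:8  d5:4  d6:9  d7:9  d8:9  d9:0  d10:0 → peak 13
D@7: d1:13  d2:13  d3:12  d4:8  d5:4  d6:4  d7:9  d8:9  d9:5  d10:0 → peak 13
D@8: d1:13  d2:13  d3:12  d4:8  d5:4  d6:4  d7:4  d8:9  d9:5  d10:5 → peak 13
Best is D@5, peak 13.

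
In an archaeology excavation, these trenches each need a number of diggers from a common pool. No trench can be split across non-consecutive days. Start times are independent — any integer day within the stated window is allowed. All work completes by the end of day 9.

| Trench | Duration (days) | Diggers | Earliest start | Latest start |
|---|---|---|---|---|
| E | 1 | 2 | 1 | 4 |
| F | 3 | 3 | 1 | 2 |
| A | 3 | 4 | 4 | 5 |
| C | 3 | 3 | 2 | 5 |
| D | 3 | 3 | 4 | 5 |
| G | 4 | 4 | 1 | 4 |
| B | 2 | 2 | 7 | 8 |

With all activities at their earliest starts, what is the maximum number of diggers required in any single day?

Early-start schedule: E@1, F@1, A@4, C@2, D@4, G@1, B@7.
Load per day: day 1: 9, day 2: 10, day 3: 10, day 4: 14, day 5: 7, day 6: 7, day 7: 2, day 8: 2, day 9: 0.
Peak is 14.

14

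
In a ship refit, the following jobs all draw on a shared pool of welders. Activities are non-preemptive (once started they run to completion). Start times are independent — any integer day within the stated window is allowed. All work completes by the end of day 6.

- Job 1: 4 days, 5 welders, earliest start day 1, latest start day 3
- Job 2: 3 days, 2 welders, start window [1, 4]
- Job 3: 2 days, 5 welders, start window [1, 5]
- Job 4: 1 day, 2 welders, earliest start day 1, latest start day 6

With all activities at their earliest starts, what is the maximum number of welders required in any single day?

14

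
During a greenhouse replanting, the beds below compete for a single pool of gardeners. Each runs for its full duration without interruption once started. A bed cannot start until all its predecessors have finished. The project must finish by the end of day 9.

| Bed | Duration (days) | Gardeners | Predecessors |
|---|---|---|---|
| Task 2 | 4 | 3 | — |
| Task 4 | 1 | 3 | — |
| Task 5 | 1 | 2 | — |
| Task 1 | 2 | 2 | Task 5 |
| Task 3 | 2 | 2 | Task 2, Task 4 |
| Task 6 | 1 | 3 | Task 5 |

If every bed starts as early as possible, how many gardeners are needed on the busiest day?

8

Early-start schedule: Task 2@1, Task 4@1, Task 5@1, Task 1@2, Task 3@5, Task 6@2.
Load per day: day 1: 8, day 2: 8, day 3: 5, day 4: 3, day 5: 2, day 6: 2, day 7: 0, day 8: 0, day 9: 0.
Peak is 8.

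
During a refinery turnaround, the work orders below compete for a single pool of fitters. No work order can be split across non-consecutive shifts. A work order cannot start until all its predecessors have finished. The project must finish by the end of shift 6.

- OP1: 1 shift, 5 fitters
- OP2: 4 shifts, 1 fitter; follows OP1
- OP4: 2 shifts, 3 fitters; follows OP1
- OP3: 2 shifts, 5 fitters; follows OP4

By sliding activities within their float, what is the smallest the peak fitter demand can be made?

6

Schedule OP1@1, OP2@2, OP4@2, OP3@4: s1:5  s2:4  s3:4  s4:6  s5:6  s6:0 — peak 6.
No arrangement of the 7 feasible schedules does better.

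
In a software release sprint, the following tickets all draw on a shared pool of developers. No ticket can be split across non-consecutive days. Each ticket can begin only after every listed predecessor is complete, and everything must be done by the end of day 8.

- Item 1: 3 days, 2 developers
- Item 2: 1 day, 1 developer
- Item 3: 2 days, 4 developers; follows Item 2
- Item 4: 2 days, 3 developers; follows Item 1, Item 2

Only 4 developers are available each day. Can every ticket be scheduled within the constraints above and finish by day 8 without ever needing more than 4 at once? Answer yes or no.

Schedule Item 1@1, Item 2@1, Item 3@4, Item 4@6: d1:3  d2:2  d3:2  d4:4  d5:4  d6:3  d7:3  d8:0 — peak 4 ≤ 4.

yes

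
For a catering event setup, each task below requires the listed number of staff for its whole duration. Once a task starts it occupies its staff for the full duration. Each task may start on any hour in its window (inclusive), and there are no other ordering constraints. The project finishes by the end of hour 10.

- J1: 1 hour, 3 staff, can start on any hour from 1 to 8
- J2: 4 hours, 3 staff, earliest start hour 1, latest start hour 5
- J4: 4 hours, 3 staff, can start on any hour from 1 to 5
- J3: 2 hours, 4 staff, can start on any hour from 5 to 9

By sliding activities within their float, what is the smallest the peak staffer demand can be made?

6

Early-start (J1@1, J2@1, J4@1, J3@5) gives peak 9: h1:9  h2:6  h3:6  h4:6  h5:4  h6:4  h7:0  h8:0  h9:0  h10:0.
Shift J4→2, J3→6.
Schedule J1@1, J2@1, J4@2, J3@6: h1:6  h2:6  h3:6  h4:6  h5:3  h6:4  h7:4  h8:0  h9:0  h10:0 — peak 6.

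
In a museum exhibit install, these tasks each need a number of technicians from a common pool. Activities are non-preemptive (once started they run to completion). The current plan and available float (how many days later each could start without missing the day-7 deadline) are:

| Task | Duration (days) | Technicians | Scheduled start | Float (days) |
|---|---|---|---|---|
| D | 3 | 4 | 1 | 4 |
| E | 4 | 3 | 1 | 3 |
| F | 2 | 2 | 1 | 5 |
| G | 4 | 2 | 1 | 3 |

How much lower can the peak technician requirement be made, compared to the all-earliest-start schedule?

Early-start peak: d1:11  d2:11  d3:9  d4:5  d5:0  d6:0  d7:0 ⇒ 11.
Leveled (D@1, E@4, F@1, G@3): d1:6  d2:6  d3:6  d4:5  d5:5  d6:5  d7:3 ⇒ 6.
Reduction 11 − 6 = 5.

5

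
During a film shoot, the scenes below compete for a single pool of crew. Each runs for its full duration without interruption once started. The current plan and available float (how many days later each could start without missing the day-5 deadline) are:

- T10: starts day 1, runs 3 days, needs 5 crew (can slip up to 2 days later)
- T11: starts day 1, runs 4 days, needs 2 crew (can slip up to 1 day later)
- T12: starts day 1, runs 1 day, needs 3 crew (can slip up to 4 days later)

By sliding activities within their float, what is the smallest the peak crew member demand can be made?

Early-start (T10@1, T11@1, T12@1) gives peak 10: d1:10  d2:7  d3:7  d4:2  d5:0.
Shift T12→4.
Schedule T10@1, T11@1, T12@4: d1:7  d2:7  d3:7  d4:5  d5:0 — peak 7.

7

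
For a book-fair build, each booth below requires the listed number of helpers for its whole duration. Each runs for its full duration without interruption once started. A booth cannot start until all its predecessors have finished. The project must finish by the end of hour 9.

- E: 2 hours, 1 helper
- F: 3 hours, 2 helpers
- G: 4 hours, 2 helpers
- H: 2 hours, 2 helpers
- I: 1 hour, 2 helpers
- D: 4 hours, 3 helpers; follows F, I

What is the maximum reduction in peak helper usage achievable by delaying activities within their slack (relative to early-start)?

5

Early-start peak: h1:9  h2:7  h3:4  h4:5  h5:3  h6:3  h7:3  h8:0  h9:0 ⇒ 9.
Leveled (E@6, F@1, G@1, H@4, I@5, D@6): h1:4  h2:4  h3:4  h4:4  h5:4  h6:4  h7:4  h8:3  h9:3 ⇒ 4.
Reduction 9 − 4 = 5.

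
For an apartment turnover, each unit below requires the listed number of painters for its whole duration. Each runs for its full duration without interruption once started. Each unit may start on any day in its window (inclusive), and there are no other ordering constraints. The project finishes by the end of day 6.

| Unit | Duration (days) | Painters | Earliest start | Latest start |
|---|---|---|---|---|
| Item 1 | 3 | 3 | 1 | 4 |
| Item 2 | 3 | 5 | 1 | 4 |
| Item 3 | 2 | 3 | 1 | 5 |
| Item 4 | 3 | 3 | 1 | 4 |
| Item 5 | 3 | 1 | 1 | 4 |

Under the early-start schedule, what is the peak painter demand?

15

Early-start schedule: Item 1@1, Item 2@1, Item 3@1, Item 4@1, Item 5@1.
Load per day: day 1: 15, day 2: 15, day 3: 12, day 4: 0, day 5: 0, day 6: 0.
Peak is 15.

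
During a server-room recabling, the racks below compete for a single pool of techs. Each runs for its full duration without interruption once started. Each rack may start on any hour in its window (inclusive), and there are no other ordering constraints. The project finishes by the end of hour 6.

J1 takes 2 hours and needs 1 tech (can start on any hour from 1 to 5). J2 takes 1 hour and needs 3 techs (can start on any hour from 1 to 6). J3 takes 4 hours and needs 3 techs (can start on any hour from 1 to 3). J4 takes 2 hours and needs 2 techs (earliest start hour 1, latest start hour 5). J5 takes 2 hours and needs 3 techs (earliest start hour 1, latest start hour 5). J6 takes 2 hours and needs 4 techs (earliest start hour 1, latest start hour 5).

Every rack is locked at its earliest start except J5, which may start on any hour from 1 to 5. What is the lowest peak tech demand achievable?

J5@1: h1:16  h2:13  h3:3  h4:3  h5:0  h6:0 → peak 16
J5@2: h1:13  h2:13  h3:6  h4:3  h5:0  h6:0 → peak 13
J5@3: h1:13  h2:10  h3:6  h4:6  h5:0  h6:0 → peak 13
J5@4: h1:13  h2:10  h3:3  h4:6  h5:3  h6:0 → peak 13
J5@5: h1:13  h2:10  h3:3  h4:3  h5:3  h6:3 → peak 13
Best is J5@2, peak 13.

13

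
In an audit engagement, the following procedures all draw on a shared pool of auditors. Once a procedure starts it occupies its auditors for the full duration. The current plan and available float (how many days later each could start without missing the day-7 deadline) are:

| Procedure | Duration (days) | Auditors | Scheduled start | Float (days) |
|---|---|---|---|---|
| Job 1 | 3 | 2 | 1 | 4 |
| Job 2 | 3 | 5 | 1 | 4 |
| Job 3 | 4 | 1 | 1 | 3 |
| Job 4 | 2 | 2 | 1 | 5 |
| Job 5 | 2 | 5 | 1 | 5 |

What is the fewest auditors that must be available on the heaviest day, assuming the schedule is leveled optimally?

Early-start (Job 1@1, Job 2@1, Job 3@1, Job 4@1, Job 5@1) gives peak 15: d1:15  d2:15  d3:8  d4:1  d5:0  d6:0  d7:0.
Shift Job 3→4, Job 4→4, Job 5→6.
Schedule Job 1@1, Job 2@1, Job 3@4, Job 4@4, Job 5@6: d1:7  d2:7  d3:7  d4:3  d5:3  d6:6  d7:6 — peak 7.

7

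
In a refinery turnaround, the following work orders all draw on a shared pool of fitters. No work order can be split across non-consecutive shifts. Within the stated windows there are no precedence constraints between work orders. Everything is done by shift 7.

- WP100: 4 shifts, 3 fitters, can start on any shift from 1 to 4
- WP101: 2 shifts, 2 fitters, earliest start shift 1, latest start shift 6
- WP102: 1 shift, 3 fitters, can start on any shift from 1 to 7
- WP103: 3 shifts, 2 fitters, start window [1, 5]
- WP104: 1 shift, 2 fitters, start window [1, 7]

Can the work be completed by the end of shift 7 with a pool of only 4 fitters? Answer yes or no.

The minimum achievable peak is 5; 4 < 5, so no feasible schedule stays within the cap.

no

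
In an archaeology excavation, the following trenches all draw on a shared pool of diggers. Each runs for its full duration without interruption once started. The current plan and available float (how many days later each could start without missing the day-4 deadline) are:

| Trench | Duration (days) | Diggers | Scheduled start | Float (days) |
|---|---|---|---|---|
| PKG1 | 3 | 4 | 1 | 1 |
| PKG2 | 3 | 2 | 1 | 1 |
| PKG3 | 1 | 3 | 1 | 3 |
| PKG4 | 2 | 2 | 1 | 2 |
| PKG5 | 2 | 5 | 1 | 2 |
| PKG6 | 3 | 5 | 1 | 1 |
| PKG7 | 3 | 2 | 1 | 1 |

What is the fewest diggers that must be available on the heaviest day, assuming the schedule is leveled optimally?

18

Early-start (PKG1@1, PKG2@1, PKG3@1, PKG4@1, PKG5@1, PKG6@1, PKG7@1) gives peak 23: d1:23  d2:20  d3:13  d4:0.
Shift PKG5→3.
Schedule PKG1@1, PKG2@1, PKG3@1, PKG4@1, PKG5@3, PKG6@1, PKG7@1: d1:18  d2:15  d3:18  d4:5 — peak 18.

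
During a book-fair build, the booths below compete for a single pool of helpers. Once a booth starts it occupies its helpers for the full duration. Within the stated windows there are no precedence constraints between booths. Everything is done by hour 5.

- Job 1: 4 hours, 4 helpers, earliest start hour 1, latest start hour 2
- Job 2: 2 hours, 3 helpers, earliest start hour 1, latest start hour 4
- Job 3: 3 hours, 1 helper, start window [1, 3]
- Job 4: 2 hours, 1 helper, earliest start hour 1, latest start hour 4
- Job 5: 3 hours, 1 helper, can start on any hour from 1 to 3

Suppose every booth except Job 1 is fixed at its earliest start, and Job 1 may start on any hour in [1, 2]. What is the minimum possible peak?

10

Job 1@1: h1:10  h2:10  h3:6  h4:4  h5:0 → peak 10
Job 1@2: h1:6  h2:10  h3:6  h4:4  h5:4 → peak 10
Best is Job 1@1, peak 10.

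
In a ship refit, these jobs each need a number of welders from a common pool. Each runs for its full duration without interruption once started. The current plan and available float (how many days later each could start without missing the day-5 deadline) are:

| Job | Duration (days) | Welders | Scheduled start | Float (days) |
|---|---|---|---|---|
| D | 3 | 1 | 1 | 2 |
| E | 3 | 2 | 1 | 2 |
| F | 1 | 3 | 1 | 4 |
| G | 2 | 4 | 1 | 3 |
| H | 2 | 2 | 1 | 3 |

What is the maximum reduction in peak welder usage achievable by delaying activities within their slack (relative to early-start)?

Early-start peak: d1:12  d2:9  d3:3  d4:0  d5:0 ⇒ 12.
Leveled (D@1, E@3, F@5, G@1, H@3): d1:5  d2:5  d3:5  d4:4  d5:5 ⇒ 5.
Reduction 12 − 5 = 7.

7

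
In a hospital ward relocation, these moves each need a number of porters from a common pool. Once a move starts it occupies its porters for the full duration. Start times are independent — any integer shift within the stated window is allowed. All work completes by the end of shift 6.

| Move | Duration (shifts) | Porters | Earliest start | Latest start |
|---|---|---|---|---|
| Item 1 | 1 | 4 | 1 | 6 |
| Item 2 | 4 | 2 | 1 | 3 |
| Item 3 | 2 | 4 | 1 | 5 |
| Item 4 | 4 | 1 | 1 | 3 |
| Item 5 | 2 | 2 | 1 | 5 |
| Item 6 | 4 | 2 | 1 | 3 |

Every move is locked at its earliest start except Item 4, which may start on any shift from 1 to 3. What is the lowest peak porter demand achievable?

Item 4@1: s1:15  s2:11  s3:5  s4:5  s5:0  s6:0 → peak 15
Item 4@2: s1:14  s2:11  s3:5  s4:5  s5:1  s6:0 → peak 14
Item 4@3: s1:14  s2:10  s3:5  s4:5  s5:1  s6:1 → peak 14
Best is Item 4@2, peak 14.

14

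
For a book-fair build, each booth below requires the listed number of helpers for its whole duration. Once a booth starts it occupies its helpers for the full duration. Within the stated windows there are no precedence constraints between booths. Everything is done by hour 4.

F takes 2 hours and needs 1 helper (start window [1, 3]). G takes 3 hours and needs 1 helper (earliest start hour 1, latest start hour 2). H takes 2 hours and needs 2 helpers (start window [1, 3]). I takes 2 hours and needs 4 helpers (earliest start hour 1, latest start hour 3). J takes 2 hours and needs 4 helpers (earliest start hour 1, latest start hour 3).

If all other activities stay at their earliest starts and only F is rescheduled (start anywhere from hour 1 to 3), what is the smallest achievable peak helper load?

F@1: h1:12  h2:12  h3:1  h4:0 → peak 12
F@2: h1:11  h2:12  h3:2  h4:0 → peak 12
F@3: h1:11  h2:11  h3:2  h4:1 → peak 11
Best is F@3, peak 11.

11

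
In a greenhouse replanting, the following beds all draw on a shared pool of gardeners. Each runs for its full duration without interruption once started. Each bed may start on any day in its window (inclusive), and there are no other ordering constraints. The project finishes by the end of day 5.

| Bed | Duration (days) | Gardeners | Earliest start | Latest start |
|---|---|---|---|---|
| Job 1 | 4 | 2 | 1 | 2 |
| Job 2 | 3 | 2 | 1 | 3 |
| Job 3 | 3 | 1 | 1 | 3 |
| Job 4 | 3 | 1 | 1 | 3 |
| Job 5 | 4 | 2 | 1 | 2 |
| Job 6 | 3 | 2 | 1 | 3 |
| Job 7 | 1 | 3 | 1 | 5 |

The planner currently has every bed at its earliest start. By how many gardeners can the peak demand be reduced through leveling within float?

Early-start peak: d1:13  d2:10  d3:10  d4:4  d5:0 ⇒ 13.
Leveled (Job 1@1, Job 2@1, Job 3@1, Job 4@1, Job 5@1, Job 6@1, Job 7@4): d1:10  d2:10  d3:10  d4:7  d5:0 ⇒ 10.
Reduction 13 − 10 = 3.

3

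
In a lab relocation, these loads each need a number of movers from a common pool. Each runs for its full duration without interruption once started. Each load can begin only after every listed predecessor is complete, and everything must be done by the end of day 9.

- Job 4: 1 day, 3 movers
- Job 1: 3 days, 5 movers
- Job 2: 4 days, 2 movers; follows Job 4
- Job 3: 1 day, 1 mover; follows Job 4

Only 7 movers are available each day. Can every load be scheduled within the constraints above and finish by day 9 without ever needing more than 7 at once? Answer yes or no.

yes

Schedule Job 4@1, Job 1@2, Job 2@5, Job 3@5: d1:3  d2:5  d3:5  d4:5  d5:3  d6:2  d7:2  d8:2  d9:0 — peak 5 ≤ 7.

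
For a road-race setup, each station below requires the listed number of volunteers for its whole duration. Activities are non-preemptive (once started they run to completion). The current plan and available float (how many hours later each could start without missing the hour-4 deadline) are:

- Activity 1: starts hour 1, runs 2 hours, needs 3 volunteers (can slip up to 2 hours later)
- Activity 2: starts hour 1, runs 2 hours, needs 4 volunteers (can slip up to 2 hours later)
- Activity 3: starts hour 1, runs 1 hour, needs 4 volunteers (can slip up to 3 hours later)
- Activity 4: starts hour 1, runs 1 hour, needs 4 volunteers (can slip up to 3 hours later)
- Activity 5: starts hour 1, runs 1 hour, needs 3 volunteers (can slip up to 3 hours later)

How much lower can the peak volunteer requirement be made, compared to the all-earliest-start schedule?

11

Early-start peak: h1:18  h2:7  h3:0  h4:0 ⇒ 18.
Leveled (Activity 1@1, Activity 2@1, Activity 3@3, Activity 4@4, Activity 5@3): h1:7  h2:7  h3:7  h4:4 ⇒ 7.
Reduction 18 − 7 = 11.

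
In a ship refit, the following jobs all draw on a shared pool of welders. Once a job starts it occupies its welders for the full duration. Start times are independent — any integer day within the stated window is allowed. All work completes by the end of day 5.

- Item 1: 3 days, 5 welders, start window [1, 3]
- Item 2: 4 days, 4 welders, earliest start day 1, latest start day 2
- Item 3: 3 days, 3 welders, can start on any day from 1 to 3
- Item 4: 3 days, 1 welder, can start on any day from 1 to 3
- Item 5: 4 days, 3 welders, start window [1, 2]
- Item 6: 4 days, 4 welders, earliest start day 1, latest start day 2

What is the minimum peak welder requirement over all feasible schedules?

Schedule Item 1@1, Item 2@1, Item 3@1, Item 4@1, Item 5@1, Item 6@1: d1:20  d2:20  d3:20  d4:11  d5:0 — peak 20.

20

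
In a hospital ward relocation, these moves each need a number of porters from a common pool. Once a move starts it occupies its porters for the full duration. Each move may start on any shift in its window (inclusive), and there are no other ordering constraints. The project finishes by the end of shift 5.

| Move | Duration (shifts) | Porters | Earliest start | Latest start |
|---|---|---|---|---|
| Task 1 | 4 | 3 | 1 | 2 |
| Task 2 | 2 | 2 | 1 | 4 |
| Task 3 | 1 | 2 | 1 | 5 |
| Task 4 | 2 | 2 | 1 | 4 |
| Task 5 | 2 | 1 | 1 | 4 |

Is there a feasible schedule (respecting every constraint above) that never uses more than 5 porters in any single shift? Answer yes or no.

The minimum achievable peak is 6; 5 < 6, so no feasible schedule stays within the cap.

no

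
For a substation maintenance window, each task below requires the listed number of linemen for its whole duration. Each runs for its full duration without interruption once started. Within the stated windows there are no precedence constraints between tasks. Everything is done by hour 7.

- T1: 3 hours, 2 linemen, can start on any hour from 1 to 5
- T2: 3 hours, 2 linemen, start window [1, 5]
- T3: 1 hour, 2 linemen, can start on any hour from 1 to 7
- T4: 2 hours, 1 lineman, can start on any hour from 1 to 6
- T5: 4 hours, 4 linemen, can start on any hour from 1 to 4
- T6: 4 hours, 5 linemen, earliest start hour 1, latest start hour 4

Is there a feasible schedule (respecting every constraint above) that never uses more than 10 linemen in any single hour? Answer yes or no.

yes

Schedule T1@1, T2@1, T3@1, T4@1, T5@2, T6@4: h1:7  h2:9  h3:8  h4:9  h5:9  h6:5  h7:5 — peak 9 ≤ 10.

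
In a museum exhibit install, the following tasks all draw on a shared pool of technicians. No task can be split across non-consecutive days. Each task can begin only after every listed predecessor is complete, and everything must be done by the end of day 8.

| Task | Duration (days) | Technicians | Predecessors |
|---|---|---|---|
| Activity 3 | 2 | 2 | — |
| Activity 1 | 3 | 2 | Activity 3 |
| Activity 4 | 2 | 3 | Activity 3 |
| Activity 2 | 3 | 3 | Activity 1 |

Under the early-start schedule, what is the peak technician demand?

Early-start schedule: Activity 3@1, Activity 1@3, Activity 4@3, Activity 2@6.
Load per day: day 1: 2, day 2: 2, day 3: 5, day 4: 5, day 5: 2, day 6: 3, day 7: 3, day 8: 3.
Peak is 5.

5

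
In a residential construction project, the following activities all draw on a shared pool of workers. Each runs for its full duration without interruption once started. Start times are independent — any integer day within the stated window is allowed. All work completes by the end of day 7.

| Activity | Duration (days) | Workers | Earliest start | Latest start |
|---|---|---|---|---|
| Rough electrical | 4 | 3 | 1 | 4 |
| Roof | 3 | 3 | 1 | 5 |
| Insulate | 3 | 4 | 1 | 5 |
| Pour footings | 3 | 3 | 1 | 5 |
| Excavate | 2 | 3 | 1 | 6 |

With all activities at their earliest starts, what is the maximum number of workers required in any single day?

16

Early-start schedule: Rough electrical@1, Roof@1, Insulate@1, Pour footings@1, Excavate@1.
Load per day: day 1: 16, day 2: 16, day 3: 13, day 4: 3, day 5: 0, day 6: 0, day 7: 0.
Peak is 16.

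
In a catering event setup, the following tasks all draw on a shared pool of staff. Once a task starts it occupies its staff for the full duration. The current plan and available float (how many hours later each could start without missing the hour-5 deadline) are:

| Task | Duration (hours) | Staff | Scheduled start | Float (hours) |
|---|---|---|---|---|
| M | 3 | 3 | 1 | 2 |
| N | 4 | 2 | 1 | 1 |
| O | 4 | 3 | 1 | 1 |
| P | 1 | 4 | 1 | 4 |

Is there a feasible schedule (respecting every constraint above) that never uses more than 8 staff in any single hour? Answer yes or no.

Schedule M@1, N@1, O@1, P@5: h1:8  h2:8  h3:8  h4:5  h5:4 — peak 8 ≤ 8.

yes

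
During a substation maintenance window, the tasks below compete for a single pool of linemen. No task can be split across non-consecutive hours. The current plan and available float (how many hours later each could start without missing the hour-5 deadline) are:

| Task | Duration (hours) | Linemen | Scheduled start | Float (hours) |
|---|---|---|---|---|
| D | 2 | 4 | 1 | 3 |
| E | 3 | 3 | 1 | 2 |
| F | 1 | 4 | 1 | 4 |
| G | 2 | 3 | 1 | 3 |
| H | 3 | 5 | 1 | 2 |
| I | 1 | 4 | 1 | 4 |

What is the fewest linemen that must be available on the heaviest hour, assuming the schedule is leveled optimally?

10

Early-start (D@1, E@1, F@1, G@1, H@1, I@1) gives peak 23: h1:23  h2:15  h3:8  h4:0  h5:0.
Shift F→4, H→3, I→5.
Schedule D@1, E@1, F@4, G@1, H@3, I@5: h1:10  h2:10  h3:8  h4:9  h5:9 — peak 10.
Total lineman-hours = 46 over 5 hours ⇒ peak ≥ ⌈46/5⌉ = 10, so 10 is optimal.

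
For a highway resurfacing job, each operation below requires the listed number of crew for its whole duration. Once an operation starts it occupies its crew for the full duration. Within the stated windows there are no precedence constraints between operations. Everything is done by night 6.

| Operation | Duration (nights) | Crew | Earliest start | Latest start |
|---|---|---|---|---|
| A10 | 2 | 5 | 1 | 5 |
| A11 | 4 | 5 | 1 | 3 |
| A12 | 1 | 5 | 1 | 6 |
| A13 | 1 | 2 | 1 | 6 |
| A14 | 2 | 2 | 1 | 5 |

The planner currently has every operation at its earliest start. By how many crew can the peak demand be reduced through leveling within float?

Early-start peak: n1:19  n2:12  n3:5  n4:5  n5:0  n6:0 ⇒ 19.
Leveled (A10@1, A11@1, A12@3, A13@4, A14@4): n1:10  n2:10  n3:10  n4:9  n5:2  n6:0 ⇒ 10.
Reduction 19 − 10 = 9.

9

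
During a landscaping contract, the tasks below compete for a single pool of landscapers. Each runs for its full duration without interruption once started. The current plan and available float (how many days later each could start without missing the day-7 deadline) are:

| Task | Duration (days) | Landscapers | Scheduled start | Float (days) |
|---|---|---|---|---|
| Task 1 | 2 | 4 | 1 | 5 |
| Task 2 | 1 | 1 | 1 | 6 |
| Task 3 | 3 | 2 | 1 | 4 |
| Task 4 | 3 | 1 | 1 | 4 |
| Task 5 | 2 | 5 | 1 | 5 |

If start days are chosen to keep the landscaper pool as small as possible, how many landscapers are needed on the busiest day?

5

Early-start (Task 1@1, Task 2@1, Task 3@1, Task 4@1, Task 5@1) gives peak 13: d1:13  d2:12  d3:3  d4:0  d5:0  d6:0  d7:0.
Shift Task 3→3, Task 4→2, Task 5→6.
Schedule Task 1@1, Task 2@1, Task 3@3, Task 4@2, Task 5@6: d1:5  d2:5  d3:3  d4:3  d5:2  d6:5  d7:5 — peak 5.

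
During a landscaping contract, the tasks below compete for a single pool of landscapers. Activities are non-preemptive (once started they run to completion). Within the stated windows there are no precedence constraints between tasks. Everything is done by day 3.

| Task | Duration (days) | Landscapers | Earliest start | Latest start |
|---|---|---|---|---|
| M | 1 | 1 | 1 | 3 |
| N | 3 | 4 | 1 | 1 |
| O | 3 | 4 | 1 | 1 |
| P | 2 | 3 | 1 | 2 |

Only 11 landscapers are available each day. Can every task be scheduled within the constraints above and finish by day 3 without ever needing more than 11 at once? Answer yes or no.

Schedule M@1, N@1, O@1, P@2: d1:9  d2:11  d3:11 — peak 11 ≤ 11.

yes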